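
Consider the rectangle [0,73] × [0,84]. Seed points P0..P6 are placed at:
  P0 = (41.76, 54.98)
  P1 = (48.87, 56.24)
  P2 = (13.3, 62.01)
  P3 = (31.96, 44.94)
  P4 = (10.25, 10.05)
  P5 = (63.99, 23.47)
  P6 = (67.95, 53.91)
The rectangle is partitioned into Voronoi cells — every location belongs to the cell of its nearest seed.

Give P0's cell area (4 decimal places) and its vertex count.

1. box [0,73]×[0,84]: [(0, 0) (73, 0) (73, 84) (0, 84)]
2. ⊥bis P0·P1 via (45.315,55.61): [(0, 0) (55.1699, 0) (40.2839, 84) (0, 84)]  |A|=4009.0595
3. ⊥bis P0·P2 via (27.53,58.495): [(13.081, 0) (55.1699, 0) (40.2839, 84) (33.8301, 84)]  |A|=2038.7963
4. ⊥bis P0·P3 via (36.86,49.96): [(27.6438, 58.9559) (48.2941, 38.7992) (40.2839, 84) (33.8301, 84)]  |A|=466.7895
5. ⊥bis P0·P4 via (26.005,32.515): [(27.6438, 58.9559) (48.2941, 38.7992) (40.2839, 84) (33.8301, 84)]  |A|=466.7895
6. ⊥bis P0·P5 via (52.875,39.225): [(27.6438, 58.9559) (48.2941, 38.7992) (40.2839, 84) (33.8301, 84)]  |A|=466.7895
7. ⊥bis P0·P6 via (54.855,54.445): [(27.6438, 58.9559) (48.2941, 38.7992) (40.2839, 84) (33.8301, 84)]  |A|=466.7895
8. canonical 4-gon: [(27.6438, 58.9559) (48.2941, 38.7992) (40.2839, 84) (33.8301, 84)]
9. shoelace: 466.7895

Area of P0's cell: 466.7895 (4 vertices)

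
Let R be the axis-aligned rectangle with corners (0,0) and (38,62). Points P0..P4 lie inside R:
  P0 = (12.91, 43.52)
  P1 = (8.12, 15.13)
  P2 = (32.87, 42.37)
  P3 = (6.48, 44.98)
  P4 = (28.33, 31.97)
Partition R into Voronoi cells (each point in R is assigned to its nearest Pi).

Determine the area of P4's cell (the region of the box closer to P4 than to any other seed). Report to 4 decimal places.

1. box [0,38]×[0,62]: [(0, 0) (38, 0) (38, 62) (0, 62)]
2. ⊥bis P4·P0 via (20.62,37.745): [(0, 10.216) (0, 0) (38, 0) (38, 60.9484)]  |A|=1352.1234
3. ⊥bis P4·P1 via (18.225,23.55): [(13.887, 28.7561) (37.8481, 0) (38, 0) (38, 60.9484)]  |A|=737.0081
4. ⊥bis P4·P2 via (30.6,37.17): [(22.7546, 40.5948) (13.887, 28.7561) (37.8481, 0) (38, 0) (38, 33.9396)]  |A|=531.1279
5. ⊥bis P4·P3 via (17.405,38.475): [(22.7546, 40.5948) (13.887, 28.7561) (37.8481, 0) (38, 0) (38, 33.9396)]  |A|=531.1279
6. canonical 5-gon: [(22.7546, 40.5948) (13.887, 28.7561) (37.8481, 0) (38, 0) (38, 33.9396)]
7. shoelace: 531.1279

Area of P4's cell: 531.1279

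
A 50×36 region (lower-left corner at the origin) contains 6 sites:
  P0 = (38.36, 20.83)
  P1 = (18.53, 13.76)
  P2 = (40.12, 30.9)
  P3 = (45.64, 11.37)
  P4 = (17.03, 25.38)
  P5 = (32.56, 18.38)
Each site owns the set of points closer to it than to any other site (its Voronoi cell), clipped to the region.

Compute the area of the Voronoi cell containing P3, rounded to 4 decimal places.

1. box [0,50]×[0,36]: [(0, 0) (50, 0) (50, 36) (0, 36)]
2. ⊥bis P3·P0 via (42,16.1): [(21.0788, 0) (50, 0) (50, 22.2564)]  |A|=321.8411
3. ⊥bis P3·P1 via (32.085,12.565): [(31.6977, 8.1718) (30.9773, 0) (50, 0) (50, 22.2564)]  |A|=281.3971
4. ⊥bis P3·P2 via (42.88,21.135): [(31.6977, 8.1718) (30.9773, 0) (50, 0) (50, 22.2564)]  |A|=281.3971
5. ⊥bis P3·P4 via (31.335,18.375): [(31.6977, 8.1718) (30.9773, 0) (50, 0) (50, 22.2564)]  |A|=281.3971
6. ⊥bis P3·P5 via (39.1,14.875): [(38.1818, 13.1617) (31.128, 0) (50, 0) (50, 22.2564)]  |A|=255.7094
7. canonical 4-gon: [(38.1818, 13.1617) (31.128, 0) (50, 0) (50, 22.2564)]
8. shoelace: 255.7094

Area of P3's cell: 255.7094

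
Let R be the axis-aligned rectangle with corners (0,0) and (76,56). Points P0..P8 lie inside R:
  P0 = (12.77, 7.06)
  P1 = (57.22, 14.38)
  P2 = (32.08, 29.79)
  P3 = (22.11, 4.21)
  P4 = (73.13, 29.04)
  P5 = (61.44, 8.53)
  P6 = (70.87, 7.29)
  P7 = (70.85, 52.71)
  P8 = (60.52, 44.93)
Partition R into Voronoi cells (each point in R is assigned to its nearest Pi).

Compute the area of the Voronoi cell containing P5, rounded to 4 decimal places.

1. box [0,76]×[0,56]: [(0, 0) (76, 0) (76, 56) (0, 56)]
2. ⊥bis P5·P0 via (37.105,7.795): [(37.3404, 0) (76, 0) (76, 56) (35.649, 56)]  |A|=2212.2946
3. ⊥bis P5·P1 via (59.33,11.455): [(43.4504, 0) (76, 0) (76, 23.4802)]  |A|=382.1351
4. ⊥bis P5·P2 via (46.76,19.16): [(43.4504, 0) (76, 0) (76, 23.4802)]  |A|=382.1351
5. ⊥bis P5·P3 via (41.775,6.37): [(43.4504, 0) (76, 0) (76, 23.4802)]  |A|=382.1351
6. ⊥bis P5·P4 via (67.285,18.785): [(68.5175, 18.0825) (43.4504, 0) (76, 0) (76, 13.8177)]  |A|=345.9852
7. ⊥bis P5·P6 via (66.155,7.91): [(67.3852, 17.2658) (43.4504, 0) (65.1149, 0)]  |A|=187.0268
8. ⊥bis P5·P7 via (66.145,30.62): [(67.3852, 17.2658) (43.4504, 0) (65.1149, 0)]  |A|=187.0268
9. ⊥bis P5·P8 via (60.98,26.73): [(67.3852, 17.2658) (43.4504, 0) (65.1149, 0)]  |A|=187.0268
10. canonical 3-gon: [(67.3852, 17.2658) (43.4504, 0) (65.1149, 0)]
11. shoelace: 187.0268

Area of P5's cell: 187.0268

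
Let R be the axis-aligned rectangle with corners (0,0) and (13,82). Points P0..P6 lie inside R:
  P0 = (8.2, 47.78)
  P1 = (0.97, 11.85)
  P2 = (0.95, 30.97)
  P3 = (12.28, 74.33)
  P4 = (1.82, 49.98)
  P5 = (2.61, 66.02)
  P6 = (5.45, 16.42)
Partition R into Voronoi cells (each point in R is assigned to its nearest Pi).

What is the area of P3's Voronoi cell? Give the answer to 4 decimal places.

Area of P3's cell: 139.4295

1. box [0,13]×[0,82]: [(0, 0) (13, 0) (13, 82) (0, 82)]
2. ⊥bis P3·P0 via (10.24,61.055): [(0, 62.6286) (13, 60.6309) (13, 82) (0, 82)]  |A|=264.8135
3. ⊥bis P3·P1 via (6.625,43.09): [(0, 62.6286) (13, 60.6309) (13, 82) (0, 82)]  |A|=264.8135
4. ⊥bis P3·P2 via (6.615,52.65): [(0, 62.6286) (13, 60.6309) (13, 82) (0, 82)]  |A|=264.8135
5. ⊥bis P3·P4 via (7.05,62.155): [(0, 65.1835) (9.2602, 61.2056) (13, 60.6309) (13, 82) (0, 82)]  |A|=252.9842
6. ⊥bis P3·P5 via (7.445,70.175): [(0, 78.8384) (13, 63.7109) (13, 82) (0, 82)]  |A|=139.4295
7. ⊥bis P3·P6 via (8.865,45.375): [(0, 78.8384) (13, 63.7109) (13, 82) (0, 82)]  |A|=139.4295
8. canonical 4-gon: [(0, 78.8384) (13, 63.7109) (13, 82) (0, 82)]
9. shoelace: 139.4295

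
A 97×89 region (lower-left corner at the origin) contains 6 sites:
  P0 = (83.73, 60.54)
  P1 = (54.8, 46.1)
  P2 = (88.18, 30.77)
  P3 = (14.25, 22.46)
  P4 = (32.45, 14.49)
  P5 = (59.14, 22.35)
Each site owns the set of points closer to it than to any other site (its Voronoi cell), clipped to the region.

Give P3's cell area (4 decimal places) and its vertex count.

1. box [0,97]×[0,89]: [(0, 0) (97, 0) (97, 89) (0, 89)]
2. ⊥bis P3·P0 via (48.99,41.5): [(0, 0) (71.735, 0) (22.9566, 89) (0, 89)]  |A|=4213.7749
3. ⊥bis P3·P1 via (34.525,34.28): [(0, 0) (54.5097, 0) (2.6241, 89) (0, 89)]  |A|=2542.4544
4. ⊥bis P3·P2 via (51.215,26.615): [(0, 0) (54.2066, 0) (54.1342, 0.644) (2.6241, 89) (0, 89)]  |A|=2542.3568
5. ⊥bis P3·P4 via (23.35,18.475): [(0, 0) (15.2596, 0) (32.0959, 38.4467) (2.6241, 89) (0, 89)]  |A|=1787.9351
6. ⊥bis P3·P5 via (36.695,22.405): [(0, 0) (15.2596, 0) (32.0959, 38.4467) (2.6241, 89) (0, 89)]  |A|=1787.9351
7. canonical 5-gon: [(0, 0) (15.2596, 0) (32.0959, 38.4467) (2.6241, 89) (0, 89)]
8. shoelace: 1787.9351

Area of P3's cell: 1787.9351 (5 vertices)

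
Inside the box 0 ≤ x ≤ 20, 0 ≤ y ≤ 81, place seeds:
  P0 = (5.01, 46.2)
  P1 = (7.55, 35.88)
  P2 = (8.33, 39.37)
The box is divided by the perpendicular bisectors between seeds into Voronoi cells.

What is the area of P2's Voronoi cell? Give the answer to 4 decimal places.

Area of P2's cell: 144.7817

1. box [0,20]×[0,81]: [(0, 0) (20, 0) (20, 81) (0, 81)]
2. ⊥bis P2·P0 via (6.67,42.785): [(0, 39.5428) (0, 0) (20, 0) (20, 49.2646)]  |A|=888.0736
3. ⊥bis P2·P1 via (7.94,37.625): [(0, 39.5428) (0, 39.3996) (20, 34.9296) (20, 49.2646)]  |A|=144.7817
4. canonical 4-gon: [(0, 39.5428) (0, 39.3996) (20, 34.9296) (20, 49.2646)]
5. shoelace: 144.7817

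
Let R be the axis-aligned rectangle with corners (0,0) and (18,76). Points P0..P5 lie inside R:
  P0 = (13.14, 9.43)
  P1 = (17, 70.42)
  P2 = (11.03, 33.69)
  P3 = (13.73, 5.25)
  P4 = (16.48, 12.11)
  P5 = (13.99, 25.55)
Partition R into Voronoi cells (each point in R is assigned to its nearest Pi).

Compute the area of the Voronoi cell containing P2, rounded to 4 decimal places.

Area of P2's cell: 441.4768

1. box [0,18]×[0,76]: [(0, 0) (18, 0) (18, 76) (0, 76)]
2. ⊥bis P2·P0 via (12.085,21.56): [(0, 20.5089) (18, 22.0745) (18, 76) (0, 76)]  |A|=984.7497
3. ⊥bis P2·P1 via (14.015,52.055): [(0, 54.333) (0, 20.5089) (18, 22.0745) (18, 51.4073)]  |A|=568.4119
4. ⊥bis P2·P3 via (12.38,19.47): [(0, 54.333) (0, 20.5089) (18, 22.0745) (18, 51.4073)]  |A|=568.4119
5. ⊥bis P2·P4 via (13.755,22.9): [(0, 54.333) (0, 20.5089) (6.5392, 21.0777) (18, 23.9721) (18, 51.4073)]  |A|=557.5378
6. ⊥bis P2·P5 via (12.51,29.62): [(0, 54.333) (0, 25.0709) (18, 31.6164) (18, 51.4073)]  |A|=441.4768
7. canonical 4-gon: [(0, 54.333) (0, 25.0709) (18, 31.6164) (18, 51.4073)]
8. shoelace: 441.4768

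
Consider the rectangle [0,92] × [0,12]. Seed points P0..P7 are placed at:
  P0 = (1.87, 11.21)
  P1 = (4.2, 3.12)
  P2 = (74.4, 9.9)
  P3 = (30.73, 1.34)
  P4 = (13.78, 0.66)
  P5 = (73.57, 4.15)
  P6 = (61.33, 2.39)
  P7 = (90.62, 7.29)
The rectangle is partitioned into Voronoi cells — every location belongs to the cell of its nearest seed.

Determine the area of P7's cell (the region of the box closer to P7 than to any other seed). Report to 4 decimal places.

Area of P7's cell: 112.9699

1. box [0,92]×[0,12]: [(0, 0) (92, 0) (92, 12) (0, 12)]
2. ⊥bis P7·P0 via (46.245,9.25): [(45.8364, 0) (92, 0) (92, 12) (46.3665, 12)]  |A|=550.7826
3. ⊥bis P7·P1 via (47.41,5.205): [(47.6612, 0) (92, 0) (92, 12) (47.0821, 12)]  |A|=535.5403
4. ⊥bis P7·P2 via (82.51,8.595): [(81.127, 0) (92, 0) (92, 12) (83.0579, 12)]  |A|=118.8908
5. ⊥bis P7·P3 via (60.675,4.315): [(81.127, 0) (92, 0) (92, 12) (83.0579, 12)]  |A|=118.8908
6. ⊥bis P7·P4 via (52.2,3.975): [(81.127, 0) (92, 0) (92, 12) (83.0579, 12)]  |A|=118.8908
7. ⊥bis P7·P5 via (82.095,5.72): [(82.0696, 5.858) (83.1484, 0) (92, 0) (92, 12) (83.0579, 12)]  |A|=112.9699
8. ⊥bis P7·P6 via (75.975,4.84): [(82.0696, 5.858) (83.1484, 0) (92, 0) (92, 12) (83.0579, 12)]  |A|=112.9699
9. canonical 5-gon: [(82.0696, 5.858) (83.1484, 0) (92, 0) (92, 12) (83.0579, 12)]
10. shoelace: 112.9699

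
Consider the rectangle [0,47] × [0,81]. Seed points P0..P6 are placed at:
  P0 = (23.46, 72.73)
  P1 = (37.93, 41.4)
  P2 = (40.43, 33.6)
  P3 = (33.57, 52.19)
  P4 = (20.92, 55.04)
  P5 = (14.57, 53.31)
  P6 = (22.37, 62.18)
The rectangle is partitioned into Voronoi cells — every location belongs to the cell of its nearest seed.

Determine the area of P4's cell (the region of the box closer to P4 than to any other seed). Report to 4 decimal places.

Area of P4's cell: 131.5795

1. box [0,47]×[0,81]: [(0, 0) (47, 0) (47, 81) (0, 81)]
2. ⊥bis P4·P0 via (22.19,63.885): [(0, 67.0711) (0, 0) (47, 0) (47, 60.3227)]  |A|=2993.7545
3. ⊥bis P4·P1 via (29.425,48.22): [(39.9425, 61.336) (0, 67.0711) (0, 11.525)]  |A|=1109.3247
4. ⊥bis P4·P2 via (30.675,44.32): [(14.4808, 29.5836) (39.9425, 61.336) (0, 67.0711) (0, 16.4063)]  |A|=1073.9822
5. ⊥bis P4·P3 via (27.245,53.615): [(14.4808, 29.5836) (24.7028, 42.3311) (29.3279, 62.8601) (0, 67.0711) (0, 16.4063)]  |A|=961.5038
6. ⊥bis P4·P5 via (17.745,54.175): [(21.9179, 38.8582) (24.7028, 42.3311) (29.3279, 62.8601) (14.8109, 64.9445)]  |A|=202.4939
7. ⊥bis P4·P6 via (21.645,58.61): [(16.2375, 59.7082) (21.9179, 38.8582) (24.7028, 42.3311) (28.0761, 57.304)]  |A|=131.5795
8. canonical 4-gon: [(16.2375, 59.7082) (21.9179, 38.8582) (24.7028, 42.3311) (28.0761, 57.304)]
9. shoelace: 131.5795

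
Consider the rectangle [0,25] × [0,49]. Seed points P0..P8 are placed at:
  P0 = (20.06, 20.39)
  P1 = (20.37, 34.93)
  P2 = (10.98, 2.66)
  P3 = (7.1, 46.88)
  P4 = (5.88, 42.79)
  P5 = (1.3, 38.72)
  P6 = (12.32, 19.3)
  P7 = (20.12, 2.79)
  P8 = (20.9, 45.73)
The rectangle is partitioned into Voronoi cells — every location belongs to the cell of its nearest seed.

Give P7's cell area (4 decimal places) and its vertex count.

Area of P7's cell: 109.1681 (5 vertices)

1. box [0,25]×[0,49]: [(0, 0) (25, 0) (25, 49) (0, 49)]
2. ⊥bis P7·P0 via (20.09,11.59): [(0, 11.5215) (0, 0) (25, 0) (25, 11.6067)]  |A|=289.1031
3. ⊥bis P7·P1 via (20.245,18.86): [(0, 11.5215) (0, 0) (25, 0) (25, 11.6067)]  |A|=289.1031
4. ⊥bis P7·P2 via (15.55,2.725): [(15.4241, 11.5741) (15.5888, 0) (25, 0) (25, 11.6067)]  |A|=110.0356
5. ⊥bis P7·P3 via (13.61,24.835): [(15.4241, 11.5741) (15.5888, 0) (25, 0) (25, 11.6067)]  |A|=110.0356
6. ⊥bis P7·P4 via (13,22.79): [(15.4241, 11.5741) (15.5888, 0) (25, 0) (25, 11.6067)]  |A|=110.0356
7. ⊥bis P7·P5 via (10.71,20.755): [(15.4241, 11.5741) (15.5888, 0) (25, 0) (25, 11.6067)]  |A|=110.0356
8. ⊥bis P7·P6 via (16.22,11.045): [(17.3538, 11.5807) (15.4369, 10.675) (15.5888, 0) (25, 0) (25, 11.6067)]  |A|=109.1681
9. ⊥bis P7·P8 via (20.51,24.26): [(17.3538, 11.5807) (15.4369, 10.675) (15.5888, 0) (25, 0) (25, 11.6067)]  |A|=109.1681
10. canonical 5-gon: [(17.3538, 11.5807) (15.4369, 10.675) (15.5888, 0) (25, 0) (25, 11.6067)]
11. shoelace: 109.1681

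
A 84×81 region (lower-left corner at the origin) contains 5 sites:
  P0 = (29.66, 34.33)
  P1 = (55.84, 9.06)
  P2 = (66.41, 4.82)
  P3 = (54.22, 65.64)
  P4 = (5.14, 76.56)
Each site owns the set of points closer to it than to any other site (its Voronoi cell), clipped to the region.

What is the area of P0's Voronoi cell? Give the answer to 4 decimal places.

1. box [0,84]×[0,81]: [(0, 0) (84, 0) (84, 81) (0, 81)]
2. ⊥bis P0·P1 via (42.75,21.695): [(0, 0) (21.8091, 0) (84, 64.4305) (84, 81) (0, 81)]  |A|=4800.5061
3. ⊥bis P0·P2 via (48.035,19.575): [(0, 0) (21.8091, 0) (84, 64.4305) (84, 81) (0, 81)]  |A|=4800.5061
4. ⊥bis P0·P3 via (41.94,49.985): [(0, 0) (21.8091, 0) (57.9413, 37.4334) (2.4009, 81) (0, 81)]  |A|=2807.1168
5. ⊥bis P0·P4 via (17.4,55.445): [(0, 45.342) (0, 0) (21.8091, 0) (57.9413, 37.4334) (27.5019, 61.3105)]  |A|=2293.1497
6. canonical 5-gon: [(0, 45.342) (0, 0) (21.8091, 0) (57.9413, 37.4334) (27.5019, 61.3105)]
7. shoelace: 2293.1497

Area of P0's cell: 2293.1497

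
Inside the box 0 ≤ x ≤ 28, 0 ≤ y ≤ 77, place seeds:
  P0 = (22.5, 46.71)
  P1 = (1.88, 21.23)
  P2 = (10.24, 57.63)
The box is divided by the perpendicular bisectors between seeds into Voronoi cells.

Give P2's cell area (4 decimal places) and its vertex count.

1. box [0,28]×[0,77]: [(0, 0) (28, 0) (28, 77) (0, 77)]
2. ⊥bis P2·P0 via (16.37,52.17): [(0, 33.7912) (28, 65.2271) (28, 77) (0, 77)]  |A|=769.7431
3. ⊥bis P2·P1 via (6.06,39.43): [(0, 40.8218) (5.1987, 39.6278) (28, 65.2271) (28, 77) (0, 77)]  |A|=751.4683
4. canonical 5-gon: [(0, 40.8218) (5.1987, 39.6278) (28, 65.2271) (28, 77) (0, 77)]
5. shoelace: 751.4683

Area of P2's cell: 751.4683 (5 vertices)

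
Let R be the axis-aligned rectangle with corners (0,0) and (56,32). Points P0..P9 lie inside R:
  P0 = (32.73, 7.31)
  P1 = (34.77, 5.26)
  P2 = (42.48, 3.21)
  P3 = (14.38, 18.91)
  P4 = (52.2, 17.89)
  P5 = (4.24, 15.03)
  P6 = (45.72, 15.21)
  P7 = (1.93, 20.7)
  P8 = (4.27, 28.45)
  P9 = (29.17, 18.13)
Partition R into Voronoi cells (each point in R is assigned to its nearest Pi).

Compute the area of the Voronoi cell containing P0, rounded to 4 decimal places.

Area of P0's cell: 179.1218

1. box [0,56]×[0,32]: [(0, 0) (56, 0) (56, 32) (0, 32)]
2. ⊥bis P0·P1 via (33.75,6.285): [(0, 0) (27.4342, 0) (56, 28.4265) (56, 32) (0, 32)]  |A|=1385.9875
3. ⊥bis P0·P2 via (37.605,5.26): [(0, 0) (27.4342, 0) (41.1201, 13.6192) (48.8495, 32) (0, 32)]  |A|=1293.6849
4. ⊥bis P0·P3 via (23.555,13.11): [(15.2675, 0) (27.4342, 0) (41.1201, 13.6192) (48.8495, 32) (35.4964, 32)]  |A|=481.4634
5. ⊥bis P0·P4 via (42.465,12.6): [(33.5748, 28.9603) (15.2675, 0) (27.4342, 0) (41.1201, 13.6192) (41.4652, 14.4398)]  |A|=338.2784
6. ⊥bis P0·P5 via (18.485,11.17): [(33.5748, 28.9603) (15.6014, 0.5282) (15.4582, 0) (27.4342, 0) (41.1201, 13.6192) (41.4652, 14.4398)]  |A|=338.228
7. ⊥bis P0·P6 via (39.225,11.26): [(30.9681, 24.8368) (15.6014, 0.5282) (15.4582, 0) (27.4342, 0) (39.0457, 11.5549)]  |A|=274.8199
8. ⊥bis P0·P7 via (17.33,14.005): [(30.9681, 24.8368) (15.6014, 0.5282) (15.4582, 0) (27.4342, 0) (39.0457, 11.5549)]  |A|=274.8199
9. ⊥bis P0·P8 via (18.5,17.88): [(30.9681, 24.8368) (15.6014, 0.5282) (15.4582, 0) (27.4342, 0) (39.0457, 11.5549)]  |A|=274.8199
10. ⊥bis P0·P9 via (30.95,12.72): [(37.1054, 14.7453) (21.3017, 9.5455) (15.6014, 0.5282) (15.4582, 0) (27.4342, 0) (39.0457, 11.5549)]  |A|=179.1218
11. canonical 6-gon: [(37.1054, 14.7453) (21.3017, 9.5455) (15.6014, 0.5282) (15.4582, 0) (27.4342, 0) (39.0457, 11.5549)]
12. shoelace: 179.1218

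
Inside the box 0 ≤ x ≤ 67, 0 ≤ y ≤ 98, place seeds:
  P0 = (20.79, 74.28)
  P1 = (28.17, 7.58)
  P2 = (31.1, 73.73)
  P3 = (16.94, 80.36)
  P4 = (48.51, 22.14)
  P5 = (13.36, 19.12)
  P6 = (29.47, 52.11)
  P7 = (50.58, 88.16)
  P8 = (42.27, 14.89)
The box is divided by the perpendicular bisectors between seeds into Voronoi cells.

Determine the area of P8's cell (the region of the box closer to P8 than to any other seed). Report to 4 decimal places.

Area of P8's cell: 474.7779

1. box [0,67]×[0,98]: [(0, 0) (67, 0) (67, 98) (0, 98)]
2. ⊥bis P8·P0 via (31.53,44.585): [(0, 33.1813) (0, 0) (67, 0) (67, 57.4137)]  |A|=3034.9328
3. ⊥bis P8·P1 via (35.22,11.235): [(20.0775, 40.4429) (41.0447, 0) (67, 0) (67, 57.4137)]  |A|=1871.8518
4. ⊥bis P8·P2 via (36.685,44.31): [(24.2348, 41.9465) (20.0775, 40.4429) (41.0447, 0) (67, 0) (67, 50.0649)]  |A|=1714.7157
5. ⊥bis P8·P3 via (29.605,47.625): [(24.2348, 41.9465) (20.0775, 40.4429) (41.0447, 0) (67, 0) (67, 50.0649)]  |A|=1714.7157
6. ⊥bis P8·P4 via (45.39,18.515): [(20.2101, 40.1871) (41.0447, 0) (66.9018, 0)]  |A|=519.5618
7. ⊥bis P8·P5 via (27.815,17.005): [(29.9769, 31.7809) (28.7865, 23.6444) (41.0447, 0) (66.9018, 0)]  |A|=474.8244
8. ⊥bis P8·P6 via (35.87,33.5): [(30.2322, 31.5612) (29.9296, 31.4571) (28.7865, 23.6444) (41.0447, 0) (66.9018, 0)]  |A|=474.7779
9. ⊥bis P8·P7 via (46.425,51.525): [(30.2322, 31.5612) (29.9296, 31.4571) (28.7865, 23.6444) (41.0447, 0) (66.9018, 0)]  |A|=474.7779
10. canonical 5-gon: [(30.2322, 31.5612) (29.9296, 31.4571) (28.7865, 23.6444) (41.0447, 0) (66.9018, 0)]
11. shoelace: 474.7779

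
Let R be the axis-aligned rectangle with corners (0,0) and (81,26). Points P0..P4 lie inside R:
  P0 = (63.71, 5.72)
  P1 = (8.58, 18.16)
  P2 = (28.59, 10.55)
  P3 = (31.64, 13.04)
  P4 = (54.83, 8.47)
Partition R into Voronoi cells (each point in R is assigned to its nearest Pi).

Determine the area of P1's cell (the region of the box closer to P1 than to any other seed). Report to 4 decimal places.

Area of P1's cell: 468.6948

1. box [0,81]×[0,26]: [(0, 0) (81, 0) (81, 26) (0, 26)]
2. ⊥bis P1·P0 via (36.145,11.94): [(0, 0) (33.4508, 0) (39.3176, 26) (0, 26)]  |A|=945.9889
3. ⊥bis P1·P2 via (18.585,14.355): [(0, 0) (13.1257, 0) (23.0137, 26) (0, 26)]  |A|=469.8117
4. ⊥bis P1·P3 via (20.11,15.6): [(0, 0) (13.1257, 0) (21.585, 22.2434) (22.4191, 26) (0, 26)]  |A|=468.6948
5. ⊥bis P1·P4 via (31.705,13.315): [(0, 0) (13.1257, 0) (21.585, 22.2434) (22.4191, 26) (0, 26)]  |A|=468.6948
6. canonical 5-gon: [(0, 0) (13.1257, 0) (21.585, 22.2434) (22.4191, 26) (0, 26)]
7. shoelace: 468.6948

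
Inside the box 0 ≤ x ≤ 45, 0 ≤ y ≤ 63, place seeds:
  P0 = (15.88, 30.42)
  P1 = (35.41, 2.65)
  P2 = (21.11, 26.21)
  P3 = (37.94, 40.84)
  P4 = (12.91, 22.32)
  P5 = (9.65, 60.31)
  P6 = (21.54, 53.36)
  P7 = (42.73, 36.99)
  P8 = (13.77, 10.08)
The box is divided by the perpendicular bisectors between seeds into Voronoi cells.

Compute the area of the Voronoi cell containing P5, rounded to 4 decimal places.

1. box [0,45]×[0,63]: [(0, 0) (45, 0) (45, 63) (0, 63)]
2. ⊥bis P5·P0 via (12.765,45.365): [(0, 42.7044) (45, 52.0838) (45, 63) (0, 63)]  |A|=702.2666
3. ⊥bis P5·P1 via (22.53,31.48): [(0, 42.7044) (45, 52.0838) (45, 63) (0, 63)]  |A|=702.2666
4. ⊥bis P5·P2 via (15.38,43.26): [(0, 42.7044) (36.142, 50.2375) (45, 53.2144) (45, 63) (0, 63)]  |A|=697.259
5. ⊥bis P5·P3 via (23.795,50.575): [(0, 42.7044) (21.456, 47.1765) (32.3462, 63) (0, 63)]  |A|=473.6475
6. ⊥bis P5·P4 via (11.28,41.315): [(0, 42.7044) (21.456, 47.1765) (32.3462, 63) (0, 63)]  |A|=473.6475
7. ⊥bis P5·P6 via (15.595,56.835): [(0, 42.7044) (8.353, 44.4454) (19.1986, 63) (0, 63)]  |A|=262.8755
8. ⊥bis P5·P7 via (26.19,48.65): [(0, 42.7044) (8.353, 44.4454) (19.1986, 63) (0, 63)]  |A|=262.8755
9. ⊥bis P5·P8 via (11.71,35.195): [(0, 42.7044) (8.353, 44.4454) (19.1986, 63) (0, 63)]  |A|=262.8755
10. canonical 4-gon: [(0, 42.7044) (8.353, 44.4454) (19.1986, 63) (0, 63)]
11. shoelace: 262.8755

Area of P5's cell: 262.8755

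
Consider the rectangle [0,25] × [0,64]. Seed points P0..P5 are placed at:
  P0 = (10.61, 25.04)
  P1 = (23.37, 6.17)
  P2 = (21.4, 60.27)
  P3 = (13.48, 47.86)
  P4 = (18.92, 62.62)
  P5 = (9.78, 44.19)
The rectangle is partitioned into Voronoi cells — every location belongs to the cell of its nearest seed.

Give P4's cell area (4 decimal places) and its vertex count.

1. box [0,25]×[0,64]: [(0, 0) (25, 0) (25, 64) (0, 64)]
2. ⊥bis P4·P0 via (14.765,43.83): [(0, 47.095) (25, 41.5668) (25, 64) (0, 64)]  |A|=491.7286
3. ⊥bis P4·P1 via (21.145,34.395): [(0, 47.095) (25, 41.5668) (25, 64) (0, 64)]  |A|=491.7286
4. ⊥bis P4·P2 via (20.16,61.445): [(0, 47.095) (5.4254, 45.8953) (22.5811, 64) (0, 64)]  |A|=250.2702
5. ⊥bis P4·P3 via (16.2,55.24): [(0, 61.2107) (14.7772, 55.7644) (22.5811, 64) (0, 64)]  |A|=113.5931
6. ⊥bis P4·P5 via (14.35,53.405): [(0, 61.2107) (14.7772, 55.7644) (22.5811, 64) (0, 64)]  |A|=113.5931
7. canonical 4-gon: [(0, 61.2107) (14.7772, 55.7644) (22.5811, 64) (0, 64)]
8. shoelace: 113.5931

Area of P4's cell: 113.5931 (4 vertices)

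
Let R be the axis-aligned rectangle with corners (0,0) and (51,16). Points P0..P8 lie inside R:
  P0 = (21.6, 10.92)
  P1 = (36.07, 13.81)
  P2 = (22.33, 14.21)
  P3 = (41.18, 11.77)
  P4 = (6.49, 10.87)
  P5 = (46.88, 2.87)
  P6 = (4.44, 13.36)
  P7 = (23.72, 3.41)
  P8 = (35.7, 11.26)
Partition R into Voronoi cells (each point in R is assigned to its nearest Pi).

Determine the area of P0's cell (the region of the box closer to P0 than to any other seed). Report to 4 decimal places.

Area of P0's cell: 86.2958

1. box [0,51]×[0,16]: [(0, 0) (51, 0) (51, 16) (0, 16)]
2. ⊥bis P0·P1 via (28.835,12.365): [(0, 0) (31.3046, 0) (28.109, 16) (0, 16)]  |A|=475.3087
3. ⊥bis P0·P2 via (21.965,12.565): [(0, 0) (31.3046, 0) (29.1118, 10.9792) (6.484, 16) (0, 16)]  |A|=421.0217
4. ⊥bis P0·P3 via (31.39,11.345): [(0, 0) (31.3046, 0) (29.1118, 10.9792) (6.484, 16) (0, 16)]  |A|=421.0217
5. ⊥bis P0·P4 via (14.045,10.895): [(14.0811, 0) (31.3046, 0) (29.1118, 10.9792) (14.0337, 14.3248)]  |A|=202.4672
6. ⊥bis P0·P5 via (34.24,6.895): [(14.0811, 0) (31.3046, 0) (29.1118, 10.9792) (14.0337, 14.3248)]  |A|=202.4672
7. ⊥bis P0·P6 via (13.02,12.14): [(14.0811, 0) (31.3046, 0) (29.1118, 10.9792) (14.0337, 14.3248)]  |A|=202.4672
8. ⊥bis P0·P7 via (22.66,7.165): [(14.0654, 4.7388) (29.4886, 9.0926) (29.1118, 10.9792) (14.0337, 14.3248)]  |A|=87.5855
9. ⊥bis P0·P8 via (28.65,11.09): [(14.0654, 4.7388) (28.7035, 8.871) (28.6502, 11.0817) (14.0337, 14.3248)]  |A|=86.2958
10. canonical 4-gon: [(14.0654, 4.7388) (28.7035, 8.871) (28.6502, 11.0817) (14.0337, 14.3248)]
11. shoelace: 86.2958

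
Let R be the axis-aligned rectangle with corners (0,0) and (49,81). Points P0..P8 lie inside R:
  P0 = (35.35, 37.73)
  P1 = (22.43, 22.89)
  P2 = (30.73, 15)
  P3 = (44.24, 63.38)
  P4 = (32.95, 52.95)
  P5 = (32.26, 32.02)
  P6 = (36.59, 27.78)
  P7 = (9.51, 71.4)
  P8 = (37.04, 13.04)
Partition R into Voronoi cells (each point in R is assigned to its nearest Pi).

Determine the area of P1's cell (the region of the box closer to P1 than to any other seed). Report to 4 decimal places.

1. box [0,49]×[0,81]: [(0, 0) (49, 0) (49, 81) (0, 81)]
2. ⊥bis P1·P0 via (28.89,30.31): [(0, 55.4622) (0, 0) (49, 0) (49, 12.8018)]  |A|=1672.4691
3. ⊥bis P1·P2 via (26.58,18.945): [(33.5374, 26.2639) (0, 55.4622) (0, 0) (8.5708, 0)]  |A|=1042.5802
4. ⊥bis P1·P3 via (33.335,43.135): [(33.5374, 26.2639) (0, 55.4622) (0, 0) (8.5708, 0)]  |A|=1042.5802
5. ⊥bis P1·P4 via (27.69,37.92): [(33.5374, 26.2639) (15.0803, 42.333) (0, 47.6106) (0, 0) (8.5708, 0)]  |A|=983.3775
6. ⊥bis P1·P5 via (27.345,27.455): [(30.9648, 23.5577) (12.7782, 43.1386) (0, 47.6106) (0, 0) (8.5708, 0)]  |A|=922.5207
7. ⊥bis P1·P6 via (29.51,25.335): [(30.3479, 22.9087) (29.626, 24.9991) (12.7782, 43.1386) (0, 47.6106) (0, 0) (8.5708, 0)]  |A|=921.6417
8. ⊥bis P1·P7 via (15.97,47.145): [(30.3479, 22.9087) (29.626, 24.9991) (12.7782, 43.1386) (7.6569, 44.9309) (0, 42.8916) (0, 0) (8.5708, 0)]  |A|=903.5753
9. ⊥bis P1·P8 via (29.735,17.965): [(30.3479, 22.9087) (29.626, 24.9991) (12.7782, 43.1386) (7.6569, 44.9309) (0, 42.8916) (0, 0) (8.5708, 0)]  |A|=903.5753
10. canonical 7-gon: [(30.3479, 22.9087) (29.626, 24.9991) (12.7782, 43.1386) (7.6569, 44.9309) (0, 42.8916) (0, 0) (8.5708, 0)]
11. shoelace: 903.5753

Area of P1's cell: 903.5753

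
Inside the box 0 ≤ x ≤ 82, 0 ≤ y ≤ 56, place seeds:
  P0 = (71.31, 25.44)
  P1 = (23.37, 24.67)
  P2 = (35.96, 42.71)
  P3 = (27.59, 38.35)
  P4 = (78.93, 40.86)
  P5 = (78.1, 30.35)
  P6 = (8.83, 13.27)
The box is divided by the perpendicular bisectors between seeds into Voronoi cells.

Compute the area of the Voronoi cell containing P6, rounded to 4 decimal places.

Area of P6's cell: 611.7885

1. box [0,82]×[0,56]: [(0, 0) (82, 0) (82, 56) (0, 56)]
2. ⊥bis P6·P0 via (40.07,19.355): [(0, 0) (43.84, 0) (32.9322, 56) (0, 56)]  |A|=2149.622
3. ⊥bis P6·P1 via (16.1,18.97): [(0, 39.5046) (0, 0) (30.9733, 0)]  |A|=611.7936
4. ⊥bis P6·P2 via (22.395,27.99): [(0, 39.5046) (0, 0) (30.9733, 0)]  |A|=611.7936
5. ⊥bis P6·P3 via (18.21,25.81): [(0.1391, 39.3271) (0, 39.4312) (0, 0) (30.9733, 0)]  |A|=611.7885
6. ⊥bis P6·P4 via (43.88,27.065): [(0.1391, 39.3271) (0, 39.4312) (0, 0) (30.9733, 0)]  |A|=611.7885
7. ⊥bis P6·P5 via (43.465,21.81): [(0.1391, 39.3271) (0, 39.4312) (0, 0) (30.9733, 0)]  |A|=611.7885
8. canonical 4-gon: [(0.1391, 39.3271) (0, 39.4312) (0, 0) (30.9733, 0)]
9. shoelace: 611.7885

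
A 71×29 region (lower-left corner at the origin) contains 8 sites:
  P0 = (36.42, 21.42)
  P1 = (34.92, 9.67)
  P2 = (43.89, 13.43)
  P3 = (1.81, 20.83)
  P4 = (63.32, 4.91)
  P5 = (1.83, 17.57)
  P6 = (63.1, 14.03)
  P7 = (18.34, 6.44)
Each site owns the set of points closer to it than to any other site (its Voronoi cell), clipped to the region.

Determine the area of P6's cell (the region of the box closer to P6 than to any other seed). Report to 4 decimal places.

Area of P6's cell: 345.6053

1. box [0,71]×[0,29]: [(0, 0) (71, 0) (71, 29) (0, 29)]
2. ⊥bis P6·P0 via (49.76,17.725): [(44.8504, 0) (71, 0) (71, 29) (52.883, 29)]  |A|=641.8652
3. ⊥bis P6·P1 via (49.01,11.85): [(48.6956, 13.8822) (50.8434, 0) (71, 0) (71, 29) (52.883, 29)]  |A|=600.2672
4. ⊥bis P6·P2 via (53.495,13.73): [(53.9238, 0) (71, 0) (71, 29) (53.0181, 29)]  |A|=508.3424
5. ⊥bis P6·P3 via (32.455,17.43): [(53.9238, 0) (71, 0) (71, 29) (53.0181, 29)]  |A|=508.3424
6. ⊥bis P6·P4 via (63.21,9.47): [(53.6353, 9.239) (71, 9.6579) (71, 29) (53.0181, 29)]  |A|=345.6053
7. ⊥bis P6·P5 via (32.465,15.8): [(53.6353, 9.239) (71, 9.6579) (71, 29) (53.0181, 29)]  |A|=345.6053
8. ⊥bis P6·P7 via (40.72,10.235): [(53.6353, 9.239) (71, 9.6579) (71, 29) (53.0181, 29)]  |A|=345.6053
9. canonical 4-gon: [(53.6353, 9.239) (71, 9.6579) (71, 29) (53.0181, 29)]
10. shoelace: 345.6053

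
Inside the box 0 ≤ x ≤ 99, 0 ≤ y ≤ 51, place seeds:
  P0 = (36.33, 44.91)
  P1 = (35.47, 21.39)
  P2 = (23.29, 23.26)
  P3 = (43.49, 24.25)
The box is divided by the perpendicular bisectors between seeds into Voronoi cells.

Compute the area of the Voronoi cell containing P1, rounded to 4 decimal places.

1. box [0,99]×[0,51]: [(0, 0) (99, 0) (99, 51) (0, 51)]
2. ⊥bis P1·P0 via (35.9,33.15): [(0, 34.4627) (0, 0) (99, 0) (99, 30.8428)]  |A|=3232.6194
3. ⊥bis P1·P2 via (29.38,22.325): [(31.0691, 33.3266) (25.9524, 0) (99, 0) (99, 30.8428)]  |A|=2264.8038
4. ⊥bis P1·P3 via (39.48,22.82): [(35.7949, 33.1538) (31.0691, 33.3266) (25.9524, 0) (47.6178, 0)]  |A|=438.3344
5. canonical 4-gon: [(35.7949, 33.1538) (31.0691, 33.3266) (25.9524, 0) (47.6178, 0)]
6. shoelace: 438.3344

Area of P1's cell: 438.3344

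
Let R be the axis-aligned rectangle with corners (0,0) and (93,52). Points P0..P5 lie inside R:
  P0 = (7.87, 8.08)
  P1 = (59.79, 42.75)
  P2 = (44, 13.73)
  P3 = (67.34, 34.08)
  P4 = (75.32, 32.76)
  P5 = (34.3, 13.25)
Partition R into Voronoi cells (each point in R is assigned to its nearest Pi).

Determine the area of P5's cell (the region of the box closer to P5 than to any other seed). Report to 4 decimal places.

1. box [0,93]×[0,52]: [(0, 0) (93, 0) (93, 52) (0, 52)]
2. ⊥bis P5·P0 via (21.085,10.665): [(23.1712, 0) (93, 0) (93, 52) (12.9994, 52)]  |A|=3895.5642
3. ⊥bis P5·P1 via (47.045,28): [(23.1712, 0) (79.4499, 0) (19.2694, 52) (12.9994, 52)]  |A|=1626.2651
4. ⊥bis P5·P2 via (39.15,13.49): [(23.1712, 0) (39.8175, 0) (38.0473, 35.7747) (19.2694, 52) (12.9994, 52)]  |A|=917.3487
5. ⊥bis P5·P3 via (50.82,23.665): [(23.1712, 0) (39.8175, 0) (38.0473, 35.7747) (19.2694, 52) (12.9994, 52)]  |A|=917.3487
6. ⊥bis P5·P4 via (54.81,23.005): [(23.1712, 0) (39.8175, 0) (38.0473, 35.7747) (19.2694, 52) (12.9994, 52)]  |A|=917.3487
7. canonical 5-gon: [(23.1712, 0) (39.8175, 0) (38.0473, 35.7747) (19.2694, 52) (12.9994, 52)]
8. shoelace: 917.3487

Area of P5's cell: 917.3487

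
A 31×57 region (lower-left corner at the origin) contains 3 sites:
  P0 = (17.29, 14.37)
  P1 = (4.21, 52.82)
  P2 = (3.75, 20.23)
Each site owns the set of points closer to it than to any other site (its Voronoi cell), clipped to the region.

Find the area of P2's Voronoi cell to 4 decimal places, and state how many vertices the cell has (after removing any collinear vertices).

1. box [0,31]×[0,57]: [(0, 0) (31, 0) (31, 57) (0, 57)]
2. ⊥bis P2·P0 via (10.52,17.3): [(0, 0) (3.0327, 0) (27.7018, 57) (0, 57)]  |A|=875.9342
3. ⊥bis P2·P1 via (3.98,36.525): [(0, 36.5812) (0, 0) (3.0327, 0) (18.7502, 36.3165)]  |A|=398.0207
4. canonical 4-gon: [(0, 36.5812) (0, 0) (3.0327, 0) (18.7502, 36.3165)]
5. shoelace: 398.0207

Area of P2's cell: 398.0207 (4 vertices)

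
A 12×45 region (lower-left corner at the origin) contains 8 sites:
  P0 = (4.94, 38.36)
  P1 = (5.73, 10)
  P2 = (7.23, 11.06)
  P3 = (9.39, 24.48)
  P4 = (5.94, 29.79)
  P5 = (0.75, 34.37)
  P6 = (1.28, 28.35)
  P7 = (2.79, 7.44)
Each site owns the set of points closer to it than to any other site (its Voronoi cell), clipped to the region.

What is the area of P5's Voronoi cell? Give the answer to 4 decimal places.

Area of P5's cell: 23.7774

1. box [0,12]×[0,45]: [(0, 0) (12, 0) (12, 45) (0, 45)]
2. ⊥bis P5·P0 via (2.845,36.365): [(0, 39.3526) (0, 0) (12, 0) (12, 26.7511)]  |A|=396.6223
3. ⊥bis P5·P1 via (3.24,22.185): [(0, 39.3526) (0, 21.5229) (12, 23.9751) (12, 26.7511)]  |A|=123.6342
4. ⊥bis P5·P2 via (3.99,22.715): [(0, 39.3526) (0, 21.6058) (12, 24.9417) (12, 26.7511)]  |A|=117.3371
5. ⊥bis P5·P3 via (5.07,29.425): [(7.463, 31.5155) (0, 39.3526) (0, 24.9958)]  |A|=53.5723
6. ⊥bis P5·P4 via (3.345,32.08): [(5.0671, 34.0315) (0, 39.3526) (0, 28.2895)]  |A|=28.0291
7. ⊥bis P5·P6 via (1.015,31.36): [(2.8524, 31.5218) (5.0671, 34.0315) (0, 39.3526) (0, 31.2706)]  |A|=23.7774
8. ⊥bis P5·P7 via (1.77,20.905): [(2.8524, 31.5218) (5.0671, 34.0315) (0, 39.3526) (0, 31.2706)]  |A|=23.7774
9. canonical 4-gon: [(2.8524, 31.5218) (5.0671, 34.0315) (0, 39.3526) (0, 31.2706)]
10. shoelace: 23.7774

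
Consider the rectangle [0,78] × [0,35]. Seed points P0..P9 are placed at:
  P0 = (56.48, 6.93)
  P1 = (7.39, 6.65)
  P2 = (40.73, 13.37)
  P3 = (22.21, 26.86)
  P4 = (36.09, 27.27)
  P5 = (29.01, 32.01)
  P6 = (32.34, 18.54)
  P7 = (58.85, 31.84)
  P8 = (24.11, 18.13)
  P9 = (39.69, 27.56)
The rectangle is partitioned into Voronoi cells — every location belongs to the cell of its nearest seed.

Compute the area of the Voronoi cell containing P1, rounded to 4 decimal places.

1. box [0,78]×[0,35]: [(0, 0) (78, 0) (78, 35) (0, 35)]
2. ⊥bis P1·P0 via (31.935,6.79): [(0, 0) (31.9737, 0) (31.7741, 35) (0, 35)]  |A|=1115.5869
3. ⊥bis P1·P2 via (24.06,10.01): [(0, 0) (26.0776, 0) (19.023, 35) (0, 35)]  |A|=789.2611
4. ⊥bis P1·P3 via (14.8,16.755): [(0, 27.6078) (0, 0) (26.0776, 0) (24.0707, 9.9568)]  |A|=462.0949
5. ⊥bis P1·P4 via (21.74,16.96): [(0, 27.6078) (0, 0) (26.0776, 0) (24.0707, 9.9568)]  |A|=462.0949
6. ⊥bis P1·P5 via (18.2,19.33): [(0, 27.6078) (0, 0) (26.0776, 0) (24.0707, 9.9568)]  |A|=462.0949
7. ⊥bis P1·P6 via (19.865,12.595): [(19.5384, 13.2803) (0, 27.6078) (0, 0) (25.8672, 0)]  |A|=441.469
8. ⊥bis P1·P7 via (33.12,19.245): [(19.5384, 13.2803) (0, 27.6078) (0, 0) (25.8672, 0)]  |A|=441.469
9. ⊥bis P1·P8 via (15.75,12.39): [(10.6772, 19.7782) (0, 27.6078) (0, 0) (24.257, 0)]  |A|=387.2679
10. ⊥bis P1·P9 via (23.54,17.105): [(10.6772, 19.7782) (0, 27.6078) (0, 0) (24.257, 0)]  |A|=387.2679
11. canonical 4-gon: [(10.6772, 19.7782) (0, 27.6078) (0, 0) (24.257, 0)]
12. shoelace: 387.2679

Area of P1's cell: 387.2679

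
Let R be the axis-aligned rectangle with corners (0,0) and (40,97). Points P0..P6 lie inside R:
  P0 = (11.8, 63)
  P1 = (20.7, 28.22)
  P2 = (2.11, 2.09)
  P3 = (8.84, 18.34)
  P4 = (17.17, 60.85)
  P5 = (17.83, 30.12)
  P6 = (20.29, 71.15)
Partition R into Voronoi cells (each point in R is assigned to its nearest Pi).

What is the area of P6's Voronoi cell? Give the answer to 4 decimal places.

Area of P6's cell: 1156.0432

1. box [0,40]×[0,97]: [(0, 0) (40, 0) (40, 97) (0, 97)]
2. ⊥bis P6·P0 via (16.045,67.075): [(0, 83.7894) (40, 42.1207) (40, 97) (0, 97)]  |A|=1361.7998
3. ⊥bis P6·P1 via (20.495,49.685): [(0, 83.7894) (32.6274, 49.8009) (40, 49.8713) (40, 97) (0, 97)]  |A|=1333.2284
4. ⊥bis P6·P2 via (11.2,36.62): [(0, 83.7894) (32.6274, 49.8009) (40, 49.8713) (40, 97) (0, 97)]  |A|=1333.2284
5. ⊥bis P6·P3 via (14.565,44.745): [(0, 83.7894) (32.6274, 49.8009) (40, 49.8713) (40, 97) (0, 97)]  |A|=1333.2284
6. ⊥bis P6·P4 via (18.73,66): [(0, 83.7894) (16.3992, 66.706) (40, 59.557) (40, 97) (0, 97)]  |A|=1156.0432
7. ⊥bis P6·P5 via (19.06,50.635): [(0, 83.7894) (16.3992, 66.706) (40, 59.557) (40, 97) (0, 97)]  |A|=1156.0432
8. canonical 5-gon: [(0, 83.7894) (16.3992, 66.706) (40, 59.557) (40, 97) (0, 97)]
9. shoelace: 1156.0432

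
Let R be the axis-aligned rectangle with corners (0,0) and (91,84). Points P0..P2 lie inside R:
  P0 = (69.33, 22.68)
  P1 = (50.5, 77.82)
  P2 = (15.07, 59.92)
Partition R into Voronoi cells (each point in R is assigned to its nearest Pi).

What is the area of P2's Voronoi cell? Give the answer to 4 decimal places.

Area of P2's cell: 2683.0842

1. box [0,91]×[0,84]: [(0, 0) (91, 0) (91, 84) (0, 84)]
2. ⊥bis P2·P0 via (42.2,41.3): [(0, 0) (13.8548, 0) (71.5061, 84) (0, 84)]  |A|=3585.1559
3. ⊥bis P2·P1 via (32.785,68.87): [(0, 0) (13.8548, 0) (44.8, 45.0883) (25.141, 84) (0, 84)]  |A|=2683.0842
4. canonical 5-gon: [(0, 0) (13.8548, 0) (44.8, 45.0883) (25.141, 84) (0, 84)]
5. shoelace: 2683.0842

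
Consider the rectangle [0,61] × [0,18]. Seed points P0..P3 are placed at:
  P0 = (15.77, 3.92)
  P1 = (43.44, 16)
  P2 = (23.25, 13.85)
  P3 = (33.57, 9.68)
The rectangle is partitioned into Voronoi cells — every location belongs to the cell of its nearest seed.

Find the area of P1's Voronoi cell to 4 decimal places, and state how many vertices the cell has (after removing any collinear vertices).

1. box [0,61]×[0,18]: [(0, 0) (61, 0) (61, 18) (0, 18)]
2. ⊥bis P1·P0 via (29.605,9.96): [(33.9533, 0) (61, 0) (61, 18) (26.0949, 18)]  |A|=557.566
3. ⊥bis P1·P2 via (33.345,14.925): [(34.9343, 0) (61, 0) (61, 18) (33.0175, 18)]  |A|=486.433
4. ⊥bis P1·P3 via (38.505,12.84): [(46.7268, 0) (61, 0) (61, 18) (35.2009, 18)]  |A|=360.6508
5. canonical 4-gon: [(46.7268, 0) (61, 0) (61, 18) (35.2009, 18)]
6. shoelace: 360.6508

Area of P1's cell: 360.6508 (4 vertices)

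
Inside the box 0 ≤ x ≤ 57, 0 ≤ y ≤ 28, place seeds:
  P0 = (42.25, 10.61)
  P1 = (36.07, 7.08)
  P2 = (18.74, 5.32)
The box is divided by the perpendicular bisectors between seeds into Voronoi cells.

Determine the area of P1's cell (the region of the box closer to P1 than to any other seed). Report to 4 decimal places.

1. box [0,57]×[0,28]: [(0, 0) (57, 0) (57, 28) (0, 28)]
2. ⊥bis P1·P0 via (39.16,8.845): [(0, 0) (44.2122, 0) (28.2187, 28) (0, 28)]  |A|=1014.0334
3. ⊥bis P1·P2 via (27.405,6.2): [(28.0347, 0) (44.2122, 0) (28.2187, 28) (25.191, 28)]  |A|=268.8736
4. canonical 4-gon: [(28.0347, 0) (44.2122, 0) (28.2187, 28) (25.191, 28)]
5. shoelace: 268.8736

Area of P1's cell: 268.8736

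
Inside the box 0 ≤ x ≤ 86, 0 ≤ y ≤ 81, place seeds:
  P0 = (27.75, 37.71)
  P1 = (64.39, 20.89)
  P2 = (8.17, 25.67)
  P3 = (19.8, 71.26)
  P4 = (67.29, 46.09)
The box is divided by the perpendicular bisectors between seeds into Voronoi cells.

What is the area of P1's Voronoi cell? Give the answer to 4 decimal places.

Area of P1's cell: 1520.5188

1. box [0,86]×[0,81]: [(0, 0) (86, 0) (86, 81) (0, 81)]
2. ⊥bis P1·P0 via (46.07,29.3): [(32.6195, 0) (86, 0) (86, 81) (69.8035, 81)]  |A|=2817.8697
3. ⊥bis P1·P2 via (36.28,23.28): [(34.6828, 4.4946) (34.3007, 0) (86, 0) (86, 81) (69.8035, 81)]  |A|=2814.0917
4. ⊥bis P1·P3 via (42.095,46.075): [(61.7638, 63.4868) (34.6828, 4.4946) (34.3007, 0) (86, 0) (86, 81) (81.5472, 81)]  |A|=2711.2569
5. ⊥bis P1·P4 via (65.84,33.49): [(48.889, 35.4407) (34.6828, 4.4946) (34.3007, 0) (86, 0) (86, 31.17)]  |A|=1520.5188
6. canonical 5-gon: [(48.889, 35.4407) (34.6828, 4.4946) (34.3007, 0) (86, 0) (86, 31.17)]
7. shoelace: 1520.5188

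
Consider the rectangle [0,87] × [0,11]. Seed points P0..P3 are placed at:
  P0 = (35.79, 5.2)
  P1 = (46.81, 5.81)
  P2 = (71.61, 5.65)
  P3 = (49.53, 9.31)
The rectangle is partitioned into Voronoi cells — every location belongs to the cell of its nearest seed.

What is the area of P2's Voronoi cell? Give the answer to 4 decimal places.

1. box [0,87]×[0,11]: [(0, 0) (87, 0) (87, 11) (0, 11)]
2. ⊥bis P2·P0 via (53.7,5.425): [(53.7682, 0) (87, 0) (87, 11) (53.63, 11)]  |A|=366.3104
3. ⊥bis P2·P1 via (59.21,5.73): [(59.173, 0) (87, 0) (87, 11) (59.244, 11)]  |A|=305.7063
4. ⊥bis P2·P3 via (60.57,7.48): [(59.3301, 0) (87, 0) (87, 11) (61.1535, 11)]  |A|=294.3403
5. canonical 4-gon: [(59.3301, 0) (87, 0) (87, 11) (61.1535, 11)]
6. shoelace: 294.3403

Area of P2's cell: 294.3403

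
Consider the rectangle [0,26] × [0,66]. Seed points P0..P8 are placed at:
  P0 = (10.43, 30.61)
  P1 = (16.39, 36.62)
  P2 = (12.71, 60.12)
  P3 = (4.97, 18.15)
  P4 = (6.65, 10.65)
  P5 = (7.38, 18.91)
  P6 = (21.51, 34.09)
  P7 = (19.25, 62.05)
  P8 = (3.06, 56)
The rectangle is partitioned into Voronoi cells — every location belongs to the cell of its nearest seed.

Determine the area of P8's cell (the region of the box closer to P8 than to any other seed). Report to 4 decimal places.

Area of P8's cell: 197.3655

1. box [0,26]×[0,66]: [(0, 0) (26, 0) (26, 66) (0, 66)]
2. ⊥bis P8·P0 via (6.745,43.305): [(0, 41.3471) (26, 48.8942) (26, 66) (0, 66)]  |A|=542.8631
3. ⊥bis P8·P1 via (9.725,46.31): [(0, 41.3471) (4.3421, 42.6075) (26, 57.5043) (26, 66) (0, 66)]  |A|=449.6243
4. ⊥bis P8·P2 via (7.885,58.06): [(0, 41.3471) (4.3421, 42.6075) (12.1805, 47.9989) (4.4951, 66) (0, 66)]  |A|=197.3655
5. ⊥bis P8·P3 via (4.015,37.075): [(0, 41.3471) (4.3421, 42.6075) (12.1805, 47.9989) (4.4951, 66) (0, 66)]  |A|=197.3655
6. ⊥bis P8·P4 via (4.855,33.325): [(0, 41.3471) (4.3421, 42.6075) (12.1805, 47.9989) (4.4951, 66) (0, 66)]  |A|=197.3655
7. ⊥bis P8·P5 via (5.22,37.455): [(0, 41.3471) (4.3421, 42.6075) (12.1805, 47.9989) (4.4951, 66) (0, 66)]  |A|=197.3655
8. ⊥bis P8·P6 via (12.285,45.045): [(0, 41.3471) (4.3421, 42.6075) (12.1805, 47.9989) (4.4951, 66) (0, 66)]  |A|=197.3655
9. ⊥bis P8·P7 via (11.155,59.025): [(0, 41.3471) (4.3421, 42.6075) (12.1805, 47.9989) (4.4951, 66) (0, 66)]  |A|=197.3655
10. canonical 5-gon: [(0, 41.3471) (4.3421, 42.6075) (12.1805, 47.9989) (4.4951, 66) (0, 66)]
11. shoelace: 197.3655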